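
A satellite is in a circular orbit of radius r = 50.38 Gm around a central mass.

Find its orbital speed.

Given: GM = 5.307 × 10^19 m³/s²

Convert to SI: r = 50.38 Gm = 5.038e+10 m.
For a circular orbit, gravity supplies the centripetal force, so v = √(GM / r).
v = √(5.307e+19 / 5.038e+10) m/s ≈ 3.246e+04 m/s = 32.46 km/s.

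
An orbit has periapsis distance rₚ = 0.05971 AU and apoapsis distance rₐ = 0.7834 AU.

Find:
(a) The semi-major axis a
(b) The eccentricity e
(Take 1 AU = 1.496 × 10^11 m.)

Convert to SI: rₚ = 0.05971 AU = 8.93262e+09 m; rₐ = 0.7834 AU = 1.17197e+11 m.
(a) a = (rₚ + rₐ) / 2 = (8.93262e+09 + 1.17197e+11) / 2 ≈ 6.306e+10 m = 0.4216 AU.
(b) e = (rₐ − rₚ) / (rₐ + rₚ) = (1.17197e+11 − 8.93262e+09) / (1.17197e+11 + 8.93262e+09) ≈ 0.8584.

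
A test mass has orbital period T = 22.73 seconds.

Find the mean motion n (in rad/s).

n = 2π / T.
n = 2π / 22.73 s ≈ 0.2764 rad/s.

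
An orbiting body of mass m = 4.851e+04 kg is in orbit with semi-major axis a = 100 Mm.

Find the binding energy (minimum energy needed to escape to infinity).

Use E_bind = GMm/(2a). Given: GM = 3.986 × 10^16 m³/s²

Convert to SI: a = 100 Mm = 1e+08 m.
Total orbital energy is E = −GMm/(2a); binding energy is E_bind = −E = GMm/(2a).
E_bind = 3.986e+16 · 4.851e+04 / (2 · 1e+08) J ≈ 9.668e+12 J = 9.668 TJ.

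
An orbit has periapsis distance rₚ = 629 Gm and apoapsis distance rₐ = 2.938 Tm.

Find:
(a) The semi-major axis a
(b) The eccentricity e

Convert to SI: rₚ = 629 Gm = 6.29e+11 m; rₐ = 2.938 Tm = 2.938e+12 m.
(a) a = (rₚ + rₐ) / 2 = (6.29e+11 + 2.938e+12) / 2 ≈ 1.784e+12 m = 1.784 Tm.
(b) e = (rₐ − rₚ) / (rₐ + rₚ) = (2.938e+12 − 6.29e+11) / (2.938e+12 + 6.29e+11) ≈ 0.6473.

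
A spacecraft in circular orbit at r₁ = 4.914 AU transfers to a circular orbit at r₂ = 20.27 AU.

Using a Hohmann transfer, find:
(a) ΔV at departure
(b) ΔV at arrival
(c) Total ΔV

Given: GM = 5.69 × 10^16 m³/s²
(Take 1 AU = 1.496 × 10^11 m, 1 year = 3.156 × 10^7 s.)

Convert to SI: r₁ = 4.914 AU = 7.35134e+11 m; r₂ = 20.27 AU = 3.03239e+12 m.
Transfer semi-major axis: a_t = (r₁ + r₂)/2 = (7.35134e+11 + 3.03239e+12)/2 = 1.88376e+12 m.
Circular speeds: v₁ = √(GM/r₁) = 278.21 m/s, v₂ = √(GM/r₂) = 136.982 m/s.
Transfer speeds (vis-viva v² = GM(2/r − 1/a_t)): v₁ᵗ = 352.982 m/s, v₂ᵗ = 85.5724 m/s.
(a) ΔV₁ = |v₁ᵗ − v₁| ≈ 74.77 m/s = 0.01577 AU/year.
(b) ΔV₂ = |v₂ − v₂ᵗ| ≈ 51.41 m/s = 0.01085 AU/year.
(c) ΔV_total = ΔV₁ + ΔV₂ ≈ 126.2 m/s = 0.02662 AU/year.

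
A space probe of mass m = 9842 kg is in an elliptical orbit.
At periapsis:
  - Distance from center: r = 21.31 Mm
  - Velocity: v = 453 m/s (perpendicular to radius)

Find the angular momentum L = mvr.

Convert to SI: r = 21.31 Mm = 2.131e+07 m.
Since v is perpendicular to r, L = m · v · r.
L = 9842 · 453 · 2.131e+07 kg·m²/s ≈ 9.501e+13 kg·m²/s.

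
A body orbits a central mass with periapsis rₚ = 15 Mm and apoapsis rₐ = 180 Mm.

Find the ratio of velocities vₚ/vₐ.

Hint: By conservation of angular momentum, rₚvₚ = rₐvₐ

Convert to SI: rₚ = 15 Mm = 1.5e+07 m; rₐ = 180 Mm = 1.8e+08 m.
Conservation of angular momentum gives rₚvₚ = rₐvₐ, so vₚ/vₐ = rₐ/rₚ.
vₚ/vₐ = 1.8e+08 / 1.5e+07 ≈ 12.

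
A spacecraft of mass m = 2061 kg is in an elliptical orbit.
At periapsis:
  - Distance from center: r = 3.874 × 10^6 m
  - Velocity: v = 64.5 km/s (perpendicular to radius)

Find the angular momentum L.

Convert to SI: v = 64.5 km/s = 64500 m/s.
Since v is perpendicular to r, L = m · v · r.
L = 2061 · 64500 · 3.874e+06 kg·m²/s ≈ 5.15e+14 kg·m²/s.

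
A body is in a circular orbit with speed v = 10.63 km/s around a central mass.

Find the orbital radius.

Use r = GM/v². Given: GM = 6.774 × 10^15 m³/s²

Convert to SI: v = 10.63 km/s = 10630 m/s.
For a circular orbit, v² = GM / r, so r = GM / v².
r = 6.774e+15 / (10630)² m ≈ 5.995e+07 m = 59.95 Mm.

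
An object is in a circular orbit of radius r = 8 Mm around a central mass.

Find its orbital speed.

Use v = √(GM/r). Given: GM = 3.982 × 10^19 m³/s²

Convert to SI: r = 8 Mm = 8e+06 m.
For a circular orbit, gravity supplies the centripetal force, so v = √(GM / r).
v = √(3.982e+19 / 8e+06) m/s ≈ 2.231e+06 m/s = 2231 km/s.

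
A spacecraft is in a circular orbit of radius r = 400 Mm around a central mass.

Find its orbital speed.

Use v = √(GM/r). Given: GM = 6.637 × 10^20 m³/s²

Convert to SI: r = 400 Mm = 4e+08 m.
For a circular orbit, gravity supplies the centripetal force, so v = √(GM / r).
v = √(6.637e+20 / 4e+08) m/s ≈ 1.288e+06 m/s = 1288 km/s.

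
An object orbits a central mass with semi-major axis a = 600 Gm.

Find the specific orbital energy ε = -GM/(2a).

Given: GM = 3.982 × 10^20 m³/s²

Convert to SI: a = 600 Gm = 6e+11 m.
ε = −GM / (2a).
ε = −3.982e+20 / (2 · 6e+11) J/kg ≈ -3.318e+08 J/kg = -331.8 MJ/kg.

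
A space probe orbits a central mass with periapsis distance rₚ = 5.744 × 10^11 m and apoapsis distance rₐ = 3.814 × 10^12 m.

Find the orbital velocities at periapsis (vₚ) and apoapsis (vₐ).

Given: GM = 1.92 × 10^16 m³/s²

Use the vis-viva equation v² = GM(2/r − 1/a) with a = (rₚ + rₐ)/2 = (5.744e+11 + 3.814e+12)/2 = 2.1942e+12 m.
vₚ = √(GM · (2/rₚ − 1/a)) = √(1.92e+16 · (2/5.744e+11 − 1/2.1942e+12)) m/s ≈ 241 m/s = 241 m/s.
vₐ = √(GM · (2/rₐ − 1/a)) = √(1.92e+16 · (2/3.814e+12 − 1/2.1942e+12)) m/s ≈ 36.3 m/s = 36.3 m/s.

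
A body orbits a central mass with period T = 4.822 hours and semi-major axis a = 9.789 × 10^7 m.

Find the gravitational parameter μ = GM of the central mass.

Convert to SI: T = 4.822 hours = 17359.2 s.
GM = 4π² · a³ / T².
GM = 4π² · (9.789e+07)³ / (17359.2)² m³/s² ≈ 1.229e+17 m³/s² = 1.229 × 10^17 m³/s².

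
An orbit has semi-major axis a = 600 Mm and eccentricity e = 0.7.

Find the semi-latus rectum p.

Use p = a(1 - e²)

Convert to SI: a = 600 Mm = 6e+08 m.
p = a (1 − e²).
p = 6e+08 · (1 − (0.7)²) = 6e+08 · 0.51 ≈ 3.06e+08 m = 306 Mm.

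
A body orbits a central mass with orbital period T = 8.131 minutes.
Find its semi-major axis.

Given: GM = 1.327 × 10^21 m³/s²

Convert to SI: T = 8.131 minutes = 487.86 s.
Invert Kepler's third law: a = (GM · T² / (4π²))^(1/3).
Substituting T = 487.86 s and GM = 1.327e+21 m³/s²:
a = (1.327e+21 · (487.86)² / (4π²))^(1/3) m
a ≈ 2e+08 m = 200 Mm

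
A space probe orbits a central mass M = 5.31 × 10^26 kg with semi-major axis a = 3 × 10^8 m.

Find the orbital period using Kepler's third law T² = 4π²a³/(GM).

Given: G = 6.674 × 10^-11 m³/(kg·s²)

GM = G · M = 6.674e-11 · 5.31e+26 = 3.54389e+16 m³/s².
Kepler's third law: T = 2π √(a³ / GM).
Substituting a = 3e+08 m and GM = 3.54389e+16 m³/s²:
T = 2π √((3e+08)³ / 3.54389e+16) s
T ≈ 1.734e+05 s = 2.007 days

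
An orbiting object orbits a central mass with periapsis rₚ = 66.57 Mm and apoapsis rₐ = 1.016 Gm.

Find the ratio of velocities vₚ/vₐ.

Convert to SI: rₚ = 66.57 Mm = 6.657e+07 m; rₐ = 1.016 Gm = 1.016e+09 m.
Conservation of angular momentum gives rₚvₚ = rₐvₐ, so vₚ/vₐ = rₐ/rₚ.
vₚ/vₐ = 1.016e+09 / 6.657e+07 ≈ 15.26.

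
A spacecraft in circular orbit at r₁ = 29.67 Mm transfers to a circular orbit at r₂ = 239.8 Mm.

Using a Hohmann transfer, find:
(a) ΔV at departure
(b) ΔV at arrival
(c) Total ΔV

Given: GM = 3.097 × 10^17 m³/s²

Convert to SI: r₁ = 29.67 Mm = 2.967e+07 m; r₂ = 239.8 Mm = 2.398e+08 m.
Transfer semi-major axis: a_t = (r₁ + r₂)/2 = (2.967e+07 + 2.398e+08)/2 = 1.34735e+08 m.
Circular speeds: v₁ = √(GM/r₁) = 102167 m/s, v₂ = √(GM/r₂) = 35937.3 m/s.
Transfer speeds (vis-viva v² = GM(2/r − 1/a_t)): v₁ᵗ = 136300 m/s, v₂ᵗ = 16864.2 m/s.
(a) ΔV₁ = |v₁ᵗ − v₁| ≈ 3.413e+04 m/s = 34.13 km/s.
(b) ΔV₂ = |v₂ − v₂ᵗ| ≈ 1.907e+04 m/s = 19.07 km/s.
(c) ΔV_total = ΔV₁ + ΔV₂ ≈ 5.321e+04 m/s = 53.21 km/s.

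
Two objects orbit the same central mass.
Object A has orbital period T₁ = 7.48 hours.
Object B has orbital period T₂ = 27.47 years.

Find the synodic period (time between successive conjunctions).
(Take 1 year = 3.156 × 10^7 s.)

Convert to SI: T₁ = 7.48 hours = 26928 s; T₂ = 27.47 years = 8.66953e+08 s.
T_syn = |T₁ · T₂ / (T₁ − T₂)|.
T_syn = |26928 · 8.66953e+08 / (26928 − 8.66953e+08)| s ≈ 2.693e+04 s = 7.48 hours.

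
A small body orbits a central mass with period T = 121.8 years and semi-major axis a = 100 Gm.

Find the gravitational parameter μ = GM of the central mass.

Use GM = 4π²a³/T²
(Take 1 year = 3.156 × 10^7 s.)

Convert to SI: T = 121.8 years = 3.84401e+09 s; a = 100 Gm = 1e+11 m.
GM = 4π² · a³ / T².
GM = 4π² · (1e+11)³ / (3.84401e+09)² m³/s² ≈ 2.672e+15 m³/s² = 2.672 × 10^15 m³/s².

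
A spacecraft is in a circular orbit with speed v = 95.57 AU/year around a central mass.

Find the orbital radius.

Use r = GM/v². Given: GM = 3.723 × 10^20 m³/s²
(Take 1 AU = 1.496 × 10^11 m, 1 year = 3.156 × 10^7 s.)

Convert to SI: v = 95.57 AU/year = 453019 m/s.
For a circular orbit, v² = GM / r, so r = GM / v².
r = 3.723e+20 / (453019)² m ≈ 1.814e+09 m = 0.01213 AU.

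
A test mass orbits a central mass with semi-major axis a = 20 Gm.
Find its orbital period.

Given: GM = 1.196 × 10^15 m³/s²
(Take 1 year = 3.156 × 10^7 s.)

Convert to SI: a = 20 Gm = 2e+10 m.
Kepler's third law: T = 2π √(a³ / GM).
Substituting a = 2e+10 m and GM = 1.196e+15 m³/s²:
T = 2π √((2e+10)³ / 1.196e+15) s
T ≈ 5.139e+08 s = 16.28 years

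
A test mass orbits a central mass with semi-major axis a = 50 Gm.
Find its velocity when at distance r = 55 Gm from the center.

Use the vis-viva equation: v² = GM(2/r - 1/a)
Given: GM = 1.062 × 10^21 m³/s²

Convert to SI: a = 50 Gm = 5e+10 m; r = 55 Gm = 5.5e+10 m.
Vis-viva: v = √(GM · (2/r − 1/a)).
2/r − 1/a = 2/5.5e+10 − 1/5e+10 = 1.63636e-11 m⁻¹.
v = √(1.062e+21 · 1.63636e-11) m/s ≈ 1.318e+05 m/s = 131.8 km/s.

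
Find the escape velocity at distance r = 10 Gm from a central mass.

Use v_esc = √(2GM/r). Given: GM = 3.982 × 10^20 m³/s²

Convert to SI: r = 10 Gm = 1e+10 m.
Escape velocity comes from setting total energy to zero: ½v² − GM/r = 0 ⇒ v_esc = √(2GM / r).
v_esc = √(2 · 3.982e+20 / 1e+10) m/s ≈ 2.822e+05 m/s = 282.2 km/s.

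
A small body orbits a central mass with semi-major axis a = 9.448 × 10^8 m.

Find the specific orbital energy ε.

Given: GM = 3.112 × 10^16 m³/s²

ε = −GM / (2a).
ε = −3.112e+16 / (2 · 9.448e+08) J/kg ≈ -1.647e+07 J/kg = -16.47 MJ/kg.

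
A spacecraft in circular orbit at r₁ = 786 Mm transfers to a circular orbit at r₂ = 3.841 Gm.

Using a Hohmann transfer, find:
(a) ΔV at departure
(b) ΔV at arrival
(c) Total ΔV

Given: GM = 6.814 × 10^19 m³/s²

Convert to SI: r₁ = 786 Mm = 7.86e+08 m; r₂ = 3.841 Gm = 3.841e+09 m.
Transfer semi-major axis: a_t = (r₁ + r₂)/2 = (7.86e+08 + 3.841e+09)/2 = 2.3135e+09 m.
Circular speeds: v₁ = √(GM/r₁) = 294435 m/s, v₂ = √(GM/r₂) = 133192 m/s.
Transfer speeds (vis-viva v² = GM(2/r − 1/a_t)): v₁ᵗ = 379382 m/s, v₂ᵗ = 77634.6 m/s.
(a) ΔV₁ = |v₁ᵗ − v₁| ≈ 8.495e+04 m/s = 84.95 km/s.
(b) ΔV₂ = |v₂ − v₂ᵗ| ≈ 5.556e+04 m/s = 55.56 km/s.
(c) ΔV_total = ΔV₁ + ΔV₂ ≈ 1.405e+05 m/s = 140.5 km/s.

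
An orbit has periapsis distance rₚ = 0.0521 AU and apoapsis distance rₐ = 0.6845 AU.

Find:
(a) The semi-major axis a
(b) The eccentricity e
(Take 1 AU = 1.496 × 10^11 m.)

Convert to SI: rₚ = 0.0521 AU = 7.79416e+09 m; rₐ = 0.6845 AU = 1.02401e+11 m.
(a) a = (rₚ + rₐ) / 2 = (7.79416e+09 + 1.02401e+11) / 2 ≈ 5.51e+10 m = 0.3683 AU.
(b) e = (rₐ − rₚ) / (rₐ + rₚ) = (1.02401e+11 − 7.79416e+09) / (1.02401e+11 + 7.79416e+09) ≈ 0.8585.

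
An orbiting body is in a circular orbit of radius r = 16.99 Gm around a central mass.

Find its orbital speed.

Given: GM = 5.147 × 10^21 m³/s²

Convert to SI: r = 16.99 Gm = 1.699e+10 m.
For a circular orbit, gravity supplies the centripetal force, so v = √(GM / r).
v = √(5.147e+21 / 1.699e+10) m/s ≈ 5.504e+05 m/s = 550.4 km/s.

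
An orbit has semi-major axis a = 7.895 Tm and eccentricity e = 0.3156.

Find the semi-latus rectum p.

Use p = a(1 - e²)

Convert to SI: a = 7.895 Tm = 7.895e+12 m.
p = a (1 − e²).
p = 7.895e+12 · (1 − (0.3156)²) = 7.895e+12 · 0.900397 ≈ 7.109e+12 m = 7.109 Tm.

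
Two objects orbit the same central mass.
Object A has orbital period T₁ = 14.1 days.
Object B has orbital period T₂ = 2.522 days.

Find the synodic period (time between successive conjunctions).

Convert to SI: T₁ = 14.1 days = 1.21824e+06 s; T₂ = 2.522 days = 217901 s.
T_syn = |T₁ · T₂ / (T₁ − T₂)|.
T_syn = |1.21824e+06 · 217901 / (1.21824e+06 − 217901)| s ≈ 2.654e+05 s = 3.071 days.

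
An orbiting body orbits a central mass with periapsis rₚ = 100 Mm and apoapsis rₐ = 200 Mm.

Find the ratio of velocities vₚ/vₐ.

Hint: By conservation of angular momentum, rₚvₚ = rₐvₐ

Convert to SI: rₚ = 100 Mm = 1e+08 m; rₐ = 200 Mm = 2e+08 m.
Conservation of angular momentum gives rₚvₚ = rₐvₐ, so vₚ/vₐ = rₐ/rₚ.
vₚ/vₐ = 2e+08 / 1e+08 ≈ 2.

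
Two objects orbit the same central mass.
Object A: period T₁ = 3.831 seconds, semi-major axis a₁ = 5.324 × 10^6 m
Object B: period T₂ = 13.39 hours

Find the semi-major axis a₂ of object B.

Convert to SI: T₂ = 13.39 hours = 48204 s.
Kepler's third law: (T₁/T₂)² = (a₁/a₂)³ ⇒ a₂ = a₁ · (T₂/T₁)^(2/3).
T₂/T₁ = 48204 / 3.831 = 12582.6.
a₂ = 5.324e+06 · (12582.6)^(2/3) m ≈ 2.88e+09 m = 2.88 × 10^9 m.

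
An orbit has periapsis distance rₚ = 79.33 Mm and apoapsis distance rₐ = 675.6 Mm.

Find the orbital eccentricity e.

Convert to SI: rₚ = 79.33 Mm = 7.933e+07 m; rₐ = 675.6 Mm = 6.756e+08 m.
e = (rₐ − rₚ) / (rₐ + rₚ).
e = (6.756e+08 − 7.933e+07) / (6.756e+08 + 7.933e+07) = 5.9627e+08 / 7.5493e+08 ≈ 0.7898.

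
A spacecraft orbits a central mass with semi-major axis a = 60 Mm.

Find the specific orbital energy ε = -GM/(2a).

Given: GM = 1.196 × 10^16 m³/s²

Convert to SI: a = 60 Mm = 6e+07 m.
ε = −GM / (2a).
ε = −1.196e+16 / (2 · 6e+07) J/kg ≈ -9.967e+07 J/kg = -99.67 MJ/kg.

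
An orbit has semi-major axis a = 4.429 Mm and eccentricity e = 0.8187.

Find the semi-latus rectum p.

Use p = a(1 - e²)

Convert to SI: a = 4.429 Mm = 4.429e+06 m.
p = a (1 − e²).
p = 4.429e+06 · (1 − (0.8187)²) = 4.429e+06 · 0.32973 ≈ 1.46e+06 m = 1.46 Mm.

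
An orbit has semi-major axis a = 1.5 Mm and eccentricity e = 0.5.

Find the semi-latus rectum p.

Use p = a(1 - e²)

Convert to SI: a = 1.5 Mm = 1.5e+06 m.
p = a (1 − e²).
p = 1.5e+06 · (1 − (0.5)²) = 1.5e+06 · 0.75 ≈ 1.125e+06 m = 1.125 Mm.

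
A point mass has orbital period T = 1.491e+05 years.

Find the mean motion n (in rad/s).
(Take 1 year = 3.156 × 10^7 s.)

Convert to SI: T = 1.491e+05 years = 4.7056e+12 s.
n = 2π / T.
n = 2π / 4.7056e+12 s ≈ 1.335e-12 rad/s.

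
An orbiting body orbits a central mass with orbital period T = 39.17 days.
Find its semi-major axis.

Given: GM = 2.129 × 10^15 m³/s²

Convert to SI: T = 39.17 days = 3.38429e+06 s.
Invert Kepler's third law: a = (GM · T² / (4π²))^(1/3).
Substituting T = 3.38429e+06 s and GM = 2.129e+15 m³/s²:
a = (2.129e+15 · (3.38429e+06)² / (4π²))^(1/3) m
a ≈ 8.516e+08 m = 851.6 Mm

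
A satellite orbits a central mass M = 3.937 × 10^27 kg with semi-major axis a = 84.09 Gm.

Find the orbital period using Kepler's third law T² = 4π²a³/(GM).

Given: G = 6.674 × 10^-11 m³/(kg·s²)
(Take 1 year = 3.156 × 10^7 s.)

Convert to SI: a = 84.09 Gm = 8.409e+10 m.
GM = G · M = 6.674e-11 · 3.937e+27 = 2.62755e+17 m³/s².
Kepler's third law: T = 2π √(a³ / GM).
Substituting a = 8.409e+10 m and GM = 2.62755e+17 m³/s²:
T = 2π √((8.409e+10)³ / 2.62755e+17) s
T ≈ 2.989e+08 s = 9.471 years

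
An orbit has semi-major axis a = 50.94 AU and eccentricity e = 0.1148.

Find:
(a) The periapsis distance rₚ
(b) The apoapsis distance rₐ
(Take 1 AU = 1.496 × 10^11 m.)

Convert to SI: a = 50.94 AU = 7.62062e+12 m.
(a) rₚ = a(1 − e) = 7.62062e+12 · (1 − 0.1148) = 7.62062e+12 · 0.8852 ≈ 6.746e+12 m = 45.09 AU.
(b) rₐ = a(1 + e) = 7.62062e+12 · (1 + 0.1148) = 7.62062e+12 · 1.1148 ≈ 8.495e+12 m = 56.79 AU.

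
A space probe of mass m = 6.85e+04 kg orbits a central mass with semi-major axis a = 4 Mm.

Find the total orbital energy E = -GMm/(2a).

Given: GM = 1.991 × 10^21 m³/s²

Convert to SI: a = 4 Mm = 4e+06 m.
E = −GMm / (2a).
E = −1.991e+21 · 6.85e+04 / (2 · 4e+06) J ≈ -1.705e+19 J = -17.05 EJ.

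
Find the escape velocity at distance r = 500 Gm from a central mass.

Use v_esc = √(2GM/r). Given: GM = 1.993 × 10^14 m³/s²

Convert to SI: r = 500 Gm = 5e+11 m.
Escape velocity comes from setting total energy to zero: ½v² − GM/r = 0 ⇒ v_esc = √(2GM / r).
v_esc = √(2 · 1.993e+14 / 5e+11) m/s ≈ 28.23 m/s = 28.23 m/s.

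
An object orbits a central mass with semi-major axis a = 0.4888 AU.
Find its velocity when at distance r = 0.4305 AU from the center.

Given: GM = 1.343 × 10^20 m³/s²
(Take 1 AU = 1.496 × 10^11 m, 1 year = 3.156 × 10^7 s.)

Convert to SI: a = 0.4888 AU = 7.31245e+10 m; r = 0.4305 AU = 6.44028e+10 m.
Vis-viva: v = √(GM · (2/r − 1/a)).
2/r − 1/a = 2/6.44028e+10 − 1/7.31245e+10 = 1.73792e-11 m⁻¹.
v = √(1.343e+20 · 1.73792e-11) m/s ≈ 4.831e+04 m/s = 10.19 AU/year.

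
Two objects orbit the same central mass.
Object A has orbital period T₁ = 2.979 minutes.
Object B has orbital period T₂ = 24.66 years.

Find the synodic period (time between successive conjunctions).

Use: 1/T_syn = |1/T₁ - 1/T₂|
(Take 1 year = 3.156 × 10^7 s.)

Convert to SI: T₁ = 2.979 minutes = 178.74 s; T₂ = 24.66 years = 7.7827e+08 s.
T_syn = |T₁ · T₂ / (T₁ − T₂)|.
T_syn = |178.74 · 7.7827e+08 / (178.74 − 7.7827e+08)| s ≈ 178.7 s = 2.979 minutes.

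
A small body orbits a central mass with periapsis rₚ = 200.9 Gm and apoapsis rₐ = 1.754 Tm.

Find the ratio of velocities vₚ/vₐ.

Convert to SI: rₚ = 200.9 Gm = 2.009e+11 m; rₐ = 1.754 Tm = 1.754e+12 m.
Conservation of angular momentum gives rₚvₚ = rₐvₐ, so vₚ/vₐ = rₐ/rₚ.
vₚ/vₐ = 1.754e+12 / 2.009e+11 ≈ 8.731.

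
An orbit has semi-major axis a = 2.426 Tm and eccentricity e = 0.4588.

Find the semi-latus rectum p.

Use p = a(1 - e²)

Convert to SI: a = 2.426 Tm = 2.426e+12 m.
p = a (1 − e²).
p = 2.426e+12 · (1 − (0.4588)²) = 2.426e+12 · 0.789503 ≈ 1.915e+12 m = 1.915 Tm.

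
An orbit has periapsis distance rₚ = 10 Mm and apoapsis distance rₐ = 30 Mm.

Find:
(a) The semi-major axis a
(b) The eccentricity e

Convert to SI: rₚ = 10 Mm = 1e+07 m; rₐ = 30 Mm = 3e+07 m.
(a) a = (rₚ + rₐ) / 2 = (1e+07 + 3e+07) / 2 ≈ 2e+07 m = 20 Mm.
(b) e = (rₐ − rₚ) / (rₐ + rₚ) = (3e+07 − 1e+07) / (3e+07 + 1e+07) ≈ 0.5.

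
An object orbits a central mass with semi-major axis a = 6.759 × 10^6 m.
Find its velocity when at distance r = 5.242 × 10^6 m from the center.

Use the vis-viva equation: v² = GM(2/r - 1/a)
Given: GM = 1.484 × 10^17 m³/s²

Vis-viva: v = √(GM · (2/r − 1/a)).
2/r − 1/a = 2/5.242e+06 − 1/6.759e+06 = 2.33583e-07 m⁻¹.
v = √(1.484e+17 · 2.33583e-07) m/s ≈ 1.862e+05 m/s = 186.2 km/s.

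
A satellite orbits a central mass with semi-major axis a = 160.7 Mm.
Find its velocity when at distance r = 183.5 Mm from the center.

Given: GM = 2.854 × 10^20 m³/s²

Convert to SI: a = 160.7 Mm = 1.607e+08 m; r = 183.5 Mm = 1.835e+08 m.
Vis-viva: v = √(GM · (2/r − 1/a)).
2/r − 1/a = 2/1.835e+08 − 1/1.607e+08 = 4.67641e-09 m⁻¹.
v = √(2.854e+20 · 4.67641e-09) m/s ≈ 1.155e+06 m/s = 1155 km/s.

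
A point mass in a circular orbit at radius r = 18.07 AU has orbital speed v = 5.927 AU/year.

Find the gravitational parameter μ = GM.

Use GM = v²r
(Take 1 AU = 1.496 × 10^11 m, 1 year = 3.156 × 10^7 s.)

Convert to SI: r = 18.07 AU = 2.70327e+12 m; v = 5.927 AU/year = 28095 m/s.
For a circular orbit v² = GM/r, so GM = v² · r.
GM = (28095)² · 2.70327e+12 m³/s² ≈ 2.134e+21 m³/s² = 2.134 × 10^21 m³/s².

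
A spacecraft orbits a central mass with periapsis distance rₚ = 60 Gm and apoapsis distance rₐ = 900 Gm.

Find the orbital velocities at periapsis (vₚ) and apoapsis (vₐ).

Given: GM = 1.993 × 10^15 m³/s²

Convert to SI: rₚ = 60 Gm = 6e+10 m; rₐ = 900 Gm = 9e+11 m.
Use the vis-viva equation v² = GM(2/r − 1/a) with a = (rₚ + rₐ)/2 = (6e+10 + 9e+11)/2 = 4.8e+11 m.
vₚ = √(GM · (2/rₚ − 1/a)) = √(1.993e+15 · (2/6e+10 − 1/4.8e+11)) m/s ≈ 249.6 m/s = 249.6 m/s.
vₐ = √(GM · (2/rₐ − 1/a)) = √(1.993e+15 · (2/9e+11 − 1/4.8e+11)) m/s ≈ 16.64 m/s = 16.64 m/s.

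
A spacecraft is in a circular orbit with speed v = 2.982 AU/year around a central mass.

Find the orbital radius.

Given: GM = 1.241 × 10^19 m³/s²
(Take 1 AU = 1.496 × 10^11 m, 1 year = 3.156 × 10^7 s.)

Convert to SI: v = 2.982 AU/year = 14135.2 m/s.
For a circular orbit, v² = GM / r, so r = GM / v².
r = 1.241e+19 / (14135.2)² m ≈ 6.211e+10 m = 0.4152 AU.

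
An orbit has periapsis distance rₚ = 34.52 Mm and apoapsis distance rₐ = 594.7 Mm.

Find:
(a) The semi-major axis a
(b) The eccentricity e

Convert to SI: rₚ = 34.52 Mm = 3.452e+07 m; rₐ = 594.7 Mm = 5.947e+08 m.
(a) a = (rₚ + rₐ) / 2 = (3.452e+07 + 5.947e+08) / 2 ≈ 3.146e+08 m = 314.6 Mm.
(b) e = (rₐ − rₚ) / (rₐ + rₚ) = (5.947e+08 − 3.452e+07) / (5.947e+08 + 3.452e+07) ≈ 0.8903.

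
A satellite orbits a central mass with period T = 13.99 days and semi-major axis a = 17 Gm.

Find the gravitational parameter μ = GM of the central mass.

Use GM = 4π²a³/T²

Convert to SI: T = 13.99 days = 1.20874e+06 s; a = 17 Gm = 1.7e+10 m.
GM = 4π² · a³ / T².
GM = 4π² · (1.7e+10)³ / (1.20874e+06)² m³/s² ≈ 1.328e+20 m³/s² = 1.328 × 10^20 m³/s².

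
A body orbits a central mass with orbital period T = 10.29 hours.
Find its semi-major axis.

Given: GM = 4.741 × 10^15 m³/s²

Convert to SI: T = 10.29 hours = 37044 s.
Invert Kepler's third law: a = (GM · T² / (4π²))^(1/3).
Substituting T = 37044 s and GM = 4.741e+15 m³/s²:
a = (4.741e+15 · (37044)² / (4π²))^(1/3) m
a ≈ 5.483e+07 m = 54.83 Mm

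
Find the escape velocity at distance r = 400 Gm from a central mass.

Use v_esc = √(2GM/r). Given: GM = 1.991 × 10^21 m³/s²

Convert to SI: r = 400 Gm = 4e+11 m.
Escape velocity comes from setting total energy to zero: ½v² − GM/r = 0 ⇒ v_esc = √(2GM / r).
v_esc = √(2 · 1.991e+21 / 4e+11) m/s ≈ 9.977e+04 m/s = 99.77 km/s.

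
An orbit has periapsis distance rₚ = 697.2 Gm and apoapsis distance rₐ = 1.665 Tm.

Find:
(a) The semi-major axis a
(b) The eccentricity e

Convert to SI: rₚ = 697.2 Gm = 6.972e+11 m; rₐ = 1.665 Tm = 1.665e+12 m.
(a) a = (rₚ + rₐ) / 2 = (6.972e+11 + 1.665e+12) / 2 ≈ 1.181e+12 m = 1.181 Tm.
(b) e = (rₐ − rₚ) / (rₐ + rₚ) = (1.665e+12 − 6.972e+11) / (1.665e+12 + 6.972e+11) ≈ 0.4097.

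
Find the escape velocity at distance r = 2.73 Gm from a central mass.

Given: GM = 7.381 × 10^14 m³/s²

Convert to SI: r = 2.73 Gm = 2.73e+09 m.
Escape velocity comes from setting total energy to zero: ½v² − GM/r = 0 ⇒ v_esc = √(2GM / r).
v_esc = √(2 · 7.381e+14 / 2.73e+09) m/s ≈ 735.3 m/s = 735.3 m/s.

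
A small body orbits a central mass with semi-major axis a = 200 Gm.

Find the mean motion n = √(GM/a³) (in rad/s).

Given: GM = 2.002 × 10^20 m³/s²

Convert to SI: a = 200 Gm = 2e+11 m.
n = √(GM / a³).
n = √(2.002e+20 / (2e+11)³) rad/s ≈ 1.582e-07 rad/s.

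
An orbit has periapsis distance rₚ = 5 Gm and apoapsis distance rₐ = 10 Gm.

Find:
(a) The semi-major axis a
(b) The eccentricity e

Convert to SI: rₚ = 5 Gm = 5e+09 m; rₐ = 10 Gm = 1e+10 m.
(a) a = (rₚ + rₐ) / 2 = (5e+09 + 1e+10) / 2 ≈ 7.5e+09 m = 7.5 Gm.
(b) e = (rₐ − rₚ) / (rₐ + rₚ) = (1e+10 − 5e+09) / (1e+10 + 5e+09) ≈ 0.3333.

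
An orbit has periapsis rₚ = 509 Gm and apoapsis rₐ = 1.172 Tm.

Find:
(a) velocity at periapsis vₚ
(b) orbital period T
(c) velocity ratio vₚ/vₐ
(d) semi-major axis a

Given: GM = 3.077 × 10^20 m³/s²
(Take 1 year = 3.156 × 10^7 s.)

Convert to SI: rₚ = 509 Gm = 5.09e+11 m; rₐ = 1.172 Tm = 1.172e+12 m.
(a) With a = (rₚ + rₐ)/2 = 8.405e+11 m, vₚ = √(GM (2/rₚ − 1/a)) = √(3.077e+20 · (2/5.09e+11 − 1/8.405e+11)) m/s ≈ 2.903e+04 m/s
(b) With a = (rₚ + rₐ)/2 = 8.405e+11 m, T = 2π √(a³/GM) = 2π √((8.405e+11)³/3.077e+20) s ≈ 2.76e+08 s
(c) Conservation of angular momentum (rₚvₚ = rₐvₐ) gives vₚ/vₐ = rₐ/rₚ = 1.172e+12/5.09e+11 ≈ 2.303
(d) a = (rₚ + rₐ)/2 = (5.09e+11 + 1.172e+12)/2 ≈ 8.405e+11 m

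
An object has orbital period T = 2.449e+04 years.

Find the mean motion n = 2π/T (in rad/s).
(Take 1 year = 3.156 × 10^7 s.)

Convert to SI: T = 2.449e+04 years = 7.72904e+11 s.
n = 2π / T.
n = 2π / 7.72904e+11 s ≈ 8.129e-12 rad/s.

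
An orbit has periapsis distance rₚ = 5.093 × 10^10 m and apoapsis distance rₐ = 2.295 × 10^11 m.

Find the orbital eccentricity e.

e = (rₐ − rₚ) / (rₐ + rₚ).
e = (2.295e+11 − 5.093e+10) / (2.295e+11 + 5.093e+10) = 1.7857e+11 / 2.8043e+11 ≈ 0.6368.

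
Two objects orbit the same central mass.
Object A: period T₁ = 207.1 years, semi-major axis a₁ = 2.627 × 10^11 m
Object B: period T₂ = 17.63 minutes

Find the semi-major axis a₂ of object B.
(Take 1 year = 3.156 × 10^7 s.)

Convert to SI: T₁ = 207.1 years = 6.53608e+09 s; T₂ = 17.63 minutes = 1057.8 s.
Kepler's third law: (T₁/T₂)² = (a₁/a₂)³ ⇒ a₂ = a₁ · (T₂/T₁)^(2/3).
T₂/T₁ = 1057.8 / 6.53608e+09 = 1.6184e-07.
a₂ = 2.627e+11 · (1.6184e-07)^(2/3) m ≈ 7.802e+06 m = 7.802 × 10^6 m.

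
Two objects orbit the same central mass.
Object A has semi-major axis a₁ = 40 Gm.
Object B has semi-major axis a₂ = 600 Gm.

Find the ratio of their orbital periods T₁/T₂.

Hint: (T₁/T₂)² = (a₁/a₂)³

Convert to SI: a₁ = 40 Gm = 4e+10 m; a₂ = 600 Gm = 6e+11 m.
From Kepler's third law, (T₁/T₂)² = (a₁/a₂)³, so T₁/T₂ = (a₁/a₂)^(3/2).
a₁/a₂ = 4e+10 / 6e+11 = 0.0666667.
T₁/T₂ = (0.0666667)^(3/2) ≈ 0.01721.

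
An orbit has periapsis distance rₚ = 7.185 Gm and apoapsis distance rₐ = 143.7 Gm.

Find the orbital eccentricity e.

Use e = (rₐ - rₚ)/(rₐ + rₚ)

Convert to SI: rₚ = 7.185 Gm = 7.185e+09 m; rₐ = 143.7 Gm = 1.437e+11 m.
e = (rₐ − rₚ) / (rₐ + rₚ).
e = (1.437e+11 − 7.185e+09) / (1.437e+11 + 7.185e+09) = 1.36515e+11 / 1.50885e+11 ≈ 0.9048.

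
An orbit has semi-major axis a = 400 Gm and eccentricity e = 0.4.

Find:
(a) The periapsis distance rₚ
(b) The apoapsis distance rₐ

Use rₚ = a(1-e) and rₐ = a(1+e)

Convert to SI: a = 400 Gm = 4e+11 m.
(a) rₚ = a(1 − e) = 4e+11 · (1 − 0.4) = 4e+11 · 0.6 ≈ 2.4e+11 m = 240 Gm.
(b) rₐ = a(1 + e) = 4e+11 · (1 + 0.4) = 4e+11 · 1.4 ≈ 5.6e+11 m = 560 Gm.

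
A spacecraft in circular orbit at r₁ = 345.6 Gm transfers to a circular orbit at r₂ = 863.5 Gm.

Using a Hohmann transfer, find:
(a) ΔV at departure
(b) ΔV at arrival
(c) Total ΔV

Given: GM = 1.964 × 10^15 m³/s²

Convert to SI: r₁ = 345.6 Gm = 3.456e+11 m; r₂ = 863.5 Gm = 8.635e+11 m.
Transfer semi-major axis: a_t = (r₁ + r₂)/2 = (3.456e+11 + 8.635e+11)/2 = 6.0455e+11 m.
Circular speeds: v₁ = √(GM/r₁) = 75.3848 m/s, v₂ = √(GM/r₂) = 47.6913 m/s.
Transfer speeds (vis-viva v² = GM(2/r − 1/a_t)): v₁ᵗ = 90.0946 m/s, v₂ᵗ = 36.0587 m/s.
(a) ΔV₁ = |v₁ᵗ − v₁| ≈ 14.71 m/s = 14.71 m/s.
(b) ΔV₂ = |v₂ − v₂ᵗ| ≈ 11.63 m/s = 11.63 m/s.
(c) ΔV_total = ΔV₁ + ΔV₂ ≈ 26.34 m/s = 26.34 m/s.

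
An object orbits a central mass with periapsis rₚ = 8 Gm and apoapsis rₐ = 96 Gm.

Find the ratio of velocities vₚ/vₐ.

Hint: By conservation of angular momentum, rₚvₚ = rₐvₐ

Convert to SI: rₚ = 8 Gm = 8e+09 m; rₐ = 96 Gm = 9.6e+10 m.
Conservation of angular momentum gives rₚvₚ = rₐvₐ, so vₚ/vₐ = rₐ/rₚ.
vₚ/vₐ = 9.6e+10 / 8e+09 ≈ 12.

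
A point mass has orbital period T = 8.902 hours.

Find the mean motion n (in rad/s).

Convert to SI: T = 8.902 hours = 32047.2 s.
n = 2π / T.
n = 2π / 32047.2 s ≈ 0.0001961 rad/s.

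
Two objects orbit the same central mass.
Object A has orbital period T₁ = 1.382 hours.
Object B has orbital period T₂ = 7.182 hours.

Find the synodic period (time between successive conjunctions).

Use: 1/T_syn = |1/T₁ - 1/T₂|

Convert to SI: T₁ = 1.382 hours = 4975.2 s; T₂ = 7.182 hours = 25855.2 s.
T_syn = |T₁ · T₂ / (T₁ − T₂)|.
T_syn = |4975.2 · 25855.2 / (4975.2 − 25855.2)| s ≈ 6161 s = 1.711 hours.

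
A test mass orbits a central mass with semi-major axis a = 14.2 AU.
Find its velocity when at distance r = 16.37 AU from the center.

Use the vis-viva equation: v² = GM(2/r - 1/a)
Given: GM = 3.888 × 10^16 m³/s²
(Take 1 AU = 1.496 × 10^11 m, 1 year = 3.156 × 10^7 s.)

Convert to SI: a = 14.2 AU = 2.12432e+12 m; r = 16.37 AU = 2.44895e+12 m.
Vis-viva: v = √(GM · (2/r − 1/a)).
2/r − 1/a = 2/2.44895e+12 − 1/2.12432e+12 = 3.45937e-13 m⁻¹.
v = √(3.888e+16 · 3.45937e-13) m/s ≈ 116 m/s = 0.02447 AU/year.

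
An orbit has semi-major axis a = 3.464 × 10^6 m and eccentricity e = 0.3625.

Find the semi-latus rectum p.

p = a (1 − e²).
p = 3.464e+06 · (1 − (0.3625)²) = 3.464e+06 · 0.868594 ≈ 3.009e+06 m = 3.009 × 10^6 m.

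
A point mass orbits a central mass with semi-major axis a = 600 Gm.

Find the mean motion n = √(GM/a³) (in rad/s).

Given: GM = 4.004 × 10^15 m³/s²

Convert to SI: a = 600 Gm = 6e+11 m.
n = √(GM / a³).
n = √(4.004e+15 / (6e+11)³) rad/s ≈ 1.362e-10 rad/s.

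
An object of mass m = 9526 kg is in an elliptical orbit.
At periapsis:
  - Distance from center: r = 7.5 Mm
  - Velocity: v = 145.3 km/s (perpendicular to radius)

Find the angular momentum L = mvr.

Convert to SI: r = 7.5 Mm = 7.5e+06 m; v = 145.3 km/s = 145300 m/s.
Since v is perpendicular to r, L = m · v · r.
L = 9526 · 145300 · 7.5e+06 kg·m²/s ≈ 1.038e+16 kg·m²/s.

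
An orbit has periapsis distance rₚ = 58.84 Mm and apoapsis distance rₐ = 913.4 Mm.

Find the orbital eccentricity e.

Convert to SI: rₚ = 58.84 Mm = 5.884e+07 m; rₐ = 913.4 Mm = 9.134e+08 m.
e = (rₐ − rₚ) / (rₐ + rₚ).
e = (9.134e+08 − 5.884e+07) / (9.134e+08 + 5.884e+07) = 8.5456e+08 / 9.7224e+08 ≈ 0.879.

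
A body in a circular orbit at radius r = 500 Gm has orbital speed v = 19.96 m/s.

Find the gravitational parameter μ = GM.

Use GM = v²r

Convert to SI: r = 500 Gm = 5e+11 m.
For a circular orbit v² = GM/r, so GM = v² · r.
GM = (19.96)² · 5e+11 m³/s² ≈ 1.992e+14 m³/s² = 1.992 × 10^14 m³/s².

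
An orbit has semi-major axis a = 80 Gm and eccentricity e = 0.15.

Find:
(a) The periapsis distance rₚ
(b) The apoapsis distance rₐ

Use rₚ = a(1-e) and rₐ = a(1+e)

Convert to SI: a = 80 Gm = 8e+10 m.
(a) rₚ = a(1 − e) = 8e+10 · (1 − 0.15) = 8e+10 · 0.85 ≈ 6.8e+10 m = 68 Gm.
(b) rₐ = a(1 + e) = 8e+10 · (1 + 0.15) = 8e+10 · 1.15 ≈ 9.2e+10 m = 92 Gm.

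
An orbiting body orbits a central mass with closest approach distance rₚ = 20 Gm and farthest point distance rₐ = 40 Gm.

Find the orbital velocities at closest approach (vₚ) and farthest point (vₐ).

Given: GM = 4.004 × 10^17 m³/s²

Convert to SI: rₚ = 20 Gm = 2e+10 m; rₐ = 40 Gm = 4e+10 m.
Use the vis-viva equation v² = GM(2/r − 1/a) with a = (rₚ + rₐ)/2 = (2e+10 + 4e+10)/2 = 3e+10 m.
vₚ = √(GM · (2/rₚ − 1/a)) = √(4.004e+17 · (2/2e+10 − 1/3e+10)) m/s ≈ 5167 m/s = 5.167 km/s.
vₐ = √(GM · (2/rₐ − 1/a)) = √(4.004e+17 · (2/4e+10 − 1/3e+10)) m/s ≈ 2583 m/s = 2.583 km/s.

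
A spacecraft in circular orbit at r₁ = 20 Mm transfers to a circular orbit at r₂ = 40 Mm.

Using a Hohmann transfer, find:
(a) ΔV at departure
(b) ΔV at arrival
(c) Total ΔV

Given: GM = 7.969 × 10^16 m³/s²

Convert to SI: r₁ = 20 Mm = 2e+07 m; r₂ = 40 Mm = 4e+07 m.
Transfer semi-major axis: a_t = (r₁ + r₂)/2 = (2e+07 + 4e+07)/2 = 3e+07 m.
Circular speeds: v₁ = √(GM/r₁) = 63122.9 m/s, v₂ = √(GM/r₂) = 44634.6 m/s.
Transfer speeds (vis-viva v² = GM(2/r − 1/a_t)): v₁ᵗ = 72888 m/s, v₂ᵗ = 36444 m/s.
(a) ΔV₁ = |v₁ᵗ − v₁| ≈ 9765 m/s = 9.765 km/s.
(b) ΔV₂ = |v₂ − v₂ᵗ| ≈ 8191 m/s = 8.191 km/s.
(c) ΔV_total = ΔV₁ + ΔV₂ ≈ 1.796e+04 m/s = 17.96 km/s.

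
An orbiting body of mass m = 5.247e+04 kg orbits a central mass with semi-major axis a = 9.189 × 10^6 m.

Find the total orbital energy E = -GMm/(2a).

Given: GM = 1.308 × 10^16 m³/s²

E = −GMm / (2a).
E = −1.308e+16 · 5.247e+04 / (2 · 9.189e+06) J ≈ -3.734e+13 J = -37.34 TJ.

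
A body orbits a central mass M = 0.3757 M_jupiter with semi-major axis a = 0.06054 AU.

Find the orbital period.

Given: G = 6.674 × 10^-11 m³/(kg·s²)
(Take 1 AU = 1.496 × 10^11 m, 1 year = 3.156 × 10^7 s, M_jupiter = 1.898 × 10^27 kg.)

Convert to SI: a = 0.06054 AU = 9.05678e+09 m; M = 0.3757 M_jupiter = 7.13079e+26 kg.
GM = G · M = 6.674e-11 · 7.13079e+26 = 4.75909e+16 m³/s².
Kepler's third law: T = 2π √(a³ / GM).
Substituting a = 9.05678e+09 m and GM = 4.75909e+16 m³/s²:
T = 2π √((9.05678e+09)³ / 4.75909e+16) s
T ≈ 2.482e+07 s = 0.7866 years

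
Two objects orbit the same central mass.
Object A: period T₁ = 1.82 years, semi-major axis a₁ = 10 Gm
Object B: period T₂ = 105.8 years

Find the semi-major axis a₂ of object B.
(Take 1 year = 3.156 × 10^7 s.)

Convert to SI: T₁ = 1.82 years = 5.74392e+07 s; a₁ = 10 Gm = 1e+10 m; T₂ = 105.8 years = 3.33905e+09 s.
Kepler's third law: (T₁/T₂)² = (a₁/a₂)³ ⇒ a₂ = a₁ · (T₂/T₁)^(2/3).
T₂/T₁ = 3.33905e+09 / 5.74392e+07 = 58.1319.
a₂ = 1e+10 · (58.1319)^(2/3) m ≈ 1.501e+11 m = 150.1 Gm.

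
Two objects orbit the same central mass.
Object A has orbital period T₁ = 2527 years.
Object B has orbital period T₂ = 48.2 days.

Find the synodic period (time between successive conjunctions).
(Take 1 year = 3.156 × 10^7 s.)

Convert to SI: T₁ = 2527 years = 7.97521e+10 s; T₂ = 48.2 days = 4.16448e+06 s.
T_syn = |T₁ · T₂ / (T₁ − T₂)|.
T_syn = |7.97521e+10 · 4.16448e+06 / (7.97521e+10 − 4.16448e+06)| s ≈ 4.165e+06 s = 48.2 days.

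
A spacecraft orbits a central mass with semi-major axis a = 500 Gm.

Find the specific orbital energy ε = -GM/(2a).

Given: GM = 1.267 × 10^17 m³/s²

Convert to SI: a = 500 Gm = 5e+11 m.
ε = −GM / (2a).
ε = −1.267e+17 / (2 · 5e+11) J/kg ≈ -1.267e+05 J/kg = -126.7 kJ/kg.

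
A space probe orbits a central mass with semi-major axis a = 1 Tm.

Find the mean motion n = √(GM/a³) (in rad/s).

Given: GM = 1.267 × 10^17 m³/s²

Convert to SI: a = 1 Tm = 1e+12 m.
n = √(GM / a³).
n = √(1.267e+17 / (1e+12)³) rad/s ≈ 3.559e-10 rad/s.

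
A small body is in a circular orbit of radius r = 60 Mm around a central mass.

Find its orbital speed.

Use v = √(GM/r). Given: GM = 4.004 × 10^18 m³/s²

Convert to SI: r = 60 Mm = 6e+07 m.
For a circular orbit, gravity supplies the centripetal force, so v = √(GM / r).
v = √(4.004e+18 / 6e+07) m/s ≈ 2.583e+05 m/s = 258.3 km/s.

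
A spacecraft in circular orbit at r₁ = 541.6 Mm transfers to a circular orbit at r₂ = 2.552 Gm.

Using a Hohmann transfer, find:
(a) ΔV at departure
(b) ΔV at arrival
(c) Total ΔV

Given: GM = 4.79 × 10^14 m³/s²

Convert to SI: r₁ = 541.6 Mm = 5.416e+08 m; r₂ = 2.552 Gm = 2.552e+09 m.
Transfer semi-major axis: a_t = (r₁ + r₂)/2 = (5.416e+08 + 2.552e+09)/2 = 1.5468e+09 m.
Circular speeds: v₁ = √(GM/r₁) = 940.434 m/s, v₂ = √(GM/r₂) = 433.239 m/s.
Transfer speeds (vis-viva v² = GM(2/r − 1/a_t)): v₁ᵗ = 1207.96 m/s, v₂ᵗ = 256.36 m/s.
(a) ΔV₁ = |v₁ᵗ − v₁| ≈ 267.5 m/s = 267.5 m/s.
(b) ΔV₂ = |v₂ − v₂ᵗ| ≈ 176.9 m/s = 176.9 m/s.
(c) ΔV_total = ΔV₁ + ΔV₂ ≈ 444.4 m/s = 444.4 m/s.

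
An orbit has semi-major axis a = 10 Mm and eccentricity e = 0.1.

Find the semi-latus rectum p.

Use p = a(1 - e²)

Convert to SI: a = 10 Mm = 1e+07 m.
p = a (1 − e²).
p = 1e+07 · (1 − (0.1)²) = 1e+07 · 0.99 ≈ 9.9e+06 m = 9.9 Mm.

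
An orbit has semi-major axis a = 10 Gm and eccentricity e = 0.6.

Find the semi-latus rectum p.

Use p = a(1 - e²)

Convert to SI: a = 10 Gm = 1e+10 m.
p = a (1 − e²).
p = 1e+10 · (1 − (0.6)²) = 1e+10 · 0.64 ≈ 6.4e+09 m = 6.4 Gm.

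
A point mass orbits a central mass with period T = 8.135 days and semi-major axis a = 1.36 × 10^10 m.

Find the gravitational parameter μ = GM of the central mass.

Convert to SI: T = 8.135 days = 702864 s.
GM = 4π² · a³ / T².
GM = 4π² · (1.36e+10)³ / (702864)² m³/s² ≈ 2.01e+20 m³/s² = 2.01 × 10^20 m³/s².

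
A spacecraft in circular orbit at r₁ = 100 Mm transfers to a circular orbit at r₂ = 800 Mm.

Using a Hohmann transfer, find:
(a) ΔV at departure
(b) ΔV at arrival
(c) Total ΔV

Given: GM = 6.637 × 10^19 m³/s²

Convert to SI: r₁ = 100 Mm = 1e+08 m; r₂ = 800 Mm = 8e+08 m.
Transfer semi-major axis: a_t = (r₁ + r₂)/2 = (1e+08 + 8e+08)/2 = 4.5e+08 m.
Circular speeds: v₁ = √(GM/r₁) = 814678 m/s, v₂ = √(GM/r₂) = 288032 m/s.
Transfer speeds (vis-viva v² = GM(2/r − 1/a_t)): v₁ᵗ = 1.08624e+06 m/s, v₂ᵗ = 135780 m/s.
(a) ΔV₁ = |v₁ᵗ − v₁| ≈ 2.716e+05 m/s = 271.6 km/s.
(b) ΔV₂ = |v₂ − v₂ᵗ| ≈ 1.523e+05 m/s = 152.3 km/s.
(c) ΔV_total = ΔV₁ + ΔV₂ ≈ 4.238e+05 m/s = 423.8 km/s.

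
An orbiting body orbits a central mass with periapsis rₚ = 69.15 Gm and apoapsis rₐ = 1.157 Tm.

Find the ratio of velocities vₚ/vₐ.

Convert to SI: rₚ = 69.15 Gm = 6.915e+10 m; rₐ = 1.157 Tm = 1.157e+12 m.
Conservation of angular momentum gives rₚvₚ = rₐvₐ, so vₚ/vₐ = rₐ/rₚ.
vₚ/vₐ = 1.157e+12 / 6.915e+10 ≈ 16.73.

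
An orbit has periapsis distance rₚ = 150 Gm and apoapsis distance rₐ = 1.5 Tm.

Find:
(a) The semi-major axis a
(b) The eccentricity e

Convert to SI: rₚ = 150 Gm = 1.5e+11 m; rₐ = 1.5 Tm = 1.5e+12 m.
(a) a = (rₚ + rₐ) / 2 = (1.5e+11 + 1.5e+12) / 2 ≈ 8.25e+11 m = 825 Gm.
(b) e = (rₐ − rₚ) / (rₐ + rₚ) = (1.5e+12 − 1.5e+11) / (1.5e+12 + 1.5e+11) ≈ 0.8182.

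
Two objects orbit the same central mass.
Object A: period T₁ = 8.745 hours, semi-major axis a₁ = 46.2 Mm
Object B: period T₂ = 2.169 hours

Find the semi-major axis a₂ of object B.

Convert to SI: T₁ = 8.745 hours = 31482 s; a₁ = 46.2 Mm = 4.62e+07 m; T₂ = 2.169 hours = 7808.4 s.
Kepler's third law: (T₁/T₂)² = (a₁/a₂)³ ⇒ a₂ = a₁ · (T₂/T₁)^(2/3).
T₂/T₁ = 7808.4 / 31482 = 0.248027.
a₂ = 4.62e+07 · (0.248027)^(2/3) m ≈ 1.824e+07 m = 18.24 Mm.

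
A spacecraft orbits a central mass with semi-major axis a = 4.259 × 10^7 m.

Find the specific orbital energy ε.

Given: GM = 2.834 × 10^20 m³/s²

ε = −GM / (2a).
ε = −2.834e+20 / (2 · 4.259e+07) J/kg ≈ -3.327e+12 J/kg = -3327 GJ/kg.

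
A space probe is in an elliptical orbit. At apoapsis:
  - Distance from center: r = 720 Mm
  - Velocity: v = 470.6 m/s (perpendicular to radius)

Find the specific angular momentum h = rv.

Convert to SI: r = 720 Mm = 7.2e+08 m.
With v perpendicular to r, h = r · v.
h = 7.2e+08 · 470.6 m²/s ≈ 3.388e+11 m²/s.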